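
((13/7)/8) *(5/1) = 65/56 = 1.16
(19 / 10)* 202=1919 / 5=383.80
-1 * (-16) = 16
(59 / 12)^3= 205379 / 1728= 118.85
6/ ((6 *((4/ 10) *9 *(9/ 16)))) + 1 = 121/ 81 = 1.49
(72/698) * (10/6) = 60/349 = 0.17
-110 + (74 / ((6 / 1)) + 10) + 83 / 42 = -3599 / 42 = -85.69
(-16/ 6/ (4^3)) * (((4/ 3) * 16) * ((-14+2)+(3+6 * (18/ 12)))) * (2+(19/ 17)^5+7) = 0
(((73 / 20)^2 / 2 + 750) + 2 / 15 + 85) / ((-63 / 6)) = -2020307 / 25200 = -80.17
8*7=56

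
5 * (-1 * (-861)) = 4305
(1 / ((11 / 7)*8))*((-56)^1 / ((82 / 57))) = -2793 / 902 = -3.10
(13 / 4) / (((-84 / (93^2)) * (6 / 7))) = -12493 / 32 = -390.41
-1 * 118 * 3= -354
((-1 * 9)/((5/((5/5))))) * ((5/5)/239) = -9/1195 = -0.01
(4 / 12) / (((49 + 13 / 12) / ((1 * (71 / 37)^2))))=20164 / 822769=0.02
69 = 69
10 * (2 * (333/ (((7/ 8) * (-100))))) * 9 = -23976/ 35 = -685.03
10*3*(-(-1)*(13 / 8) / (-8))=-195 / 32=-6.09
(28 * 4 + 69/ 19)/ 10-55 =-8253/ 190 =-43.44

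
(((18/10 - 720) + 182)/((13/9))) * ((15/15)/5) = -24129/325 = -74.24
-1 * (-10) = 10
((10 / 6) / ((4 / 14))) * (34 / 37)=595 / 111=5.36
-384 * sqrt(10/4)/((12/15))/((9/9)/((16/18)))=-640 * sqrt(10)/3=-674.62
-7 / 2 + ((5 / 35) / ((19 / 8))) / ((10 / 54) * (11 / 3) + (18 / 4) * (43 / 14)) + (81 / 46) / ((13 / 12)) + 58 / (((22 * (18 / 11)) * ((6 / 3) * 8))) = -95224968005 / 53807341536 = -1.77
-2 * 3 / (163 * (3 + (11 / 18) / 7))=-756 / 63407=-0.01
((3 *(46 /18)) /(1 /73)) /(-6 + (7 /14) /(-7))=-23506 /255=-92.18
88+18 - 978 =-872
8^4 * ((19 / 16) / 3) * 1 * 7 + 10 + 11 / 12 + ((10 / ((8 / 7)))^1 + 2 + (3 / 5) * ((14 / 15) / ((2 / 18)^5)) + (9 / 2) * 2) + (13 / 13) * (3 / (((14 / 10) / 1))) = 7778677 / 175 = 44449.58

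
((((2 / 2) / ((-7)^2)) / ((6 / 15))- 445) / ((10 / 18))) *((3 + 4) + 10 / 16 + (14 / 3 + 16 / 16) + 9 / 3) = -10229733 / 784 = -13048.13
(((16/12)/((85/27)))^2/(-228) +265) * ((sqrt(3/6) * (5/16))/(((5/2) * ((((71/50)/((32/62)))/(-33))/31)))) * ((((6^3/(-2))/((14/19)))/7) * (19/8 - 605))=-156261098303937 * sqrt(2)/2010862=-109896434.71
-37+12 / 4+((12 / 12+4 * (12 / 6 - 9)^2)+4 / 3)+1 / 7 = 3454 / 21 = 164.48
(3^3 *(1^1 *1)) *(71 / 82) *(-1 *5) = -9585 / 82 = -116.89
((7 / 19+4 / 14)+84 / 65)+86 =760297 / 8645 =87.95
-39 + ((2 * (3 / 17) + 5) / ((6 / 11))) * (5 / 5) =-2977 / 102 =-29.19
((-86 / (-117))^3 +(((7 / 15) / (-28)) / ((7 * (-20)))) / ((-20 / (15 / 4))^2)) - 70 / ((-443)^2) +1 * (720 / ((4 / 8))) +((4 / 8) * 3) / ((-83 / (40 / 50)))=26935119705709003139293 / 18699979339683532800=1440.38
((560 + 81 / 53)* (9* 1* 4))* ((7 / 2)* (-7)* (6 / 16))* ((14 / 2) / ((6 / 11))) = -1010594277 / 424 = -2383477.07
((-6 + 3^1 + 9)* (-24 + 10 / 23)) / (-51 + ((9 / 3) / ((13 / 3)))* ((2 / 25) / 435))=51083500 / 18425829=2.77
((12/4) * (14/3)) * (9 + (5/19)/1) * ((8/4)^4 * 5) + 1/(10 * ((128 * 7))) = 1766195219/170240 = 10374.74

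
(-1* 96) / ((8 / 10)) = -120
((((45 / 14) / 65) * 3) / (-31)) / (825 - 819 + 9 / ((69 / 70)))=-207 / 654472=-0.00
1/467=0.00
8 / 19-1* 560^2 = -5958392 / 19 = -313599.58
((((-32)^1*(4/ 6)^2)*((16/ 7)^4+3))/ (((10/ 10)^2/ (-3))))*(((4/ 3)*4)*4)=595877888/ 21609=27575.45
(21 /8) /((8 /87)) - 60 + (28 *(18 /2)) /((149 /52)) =56.49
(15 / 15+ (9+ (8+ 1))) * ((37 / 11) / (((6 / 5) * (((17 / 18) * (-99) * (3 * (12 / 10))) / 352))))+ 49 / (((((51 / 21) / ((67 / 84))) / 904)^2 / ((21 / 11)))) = 707783085868 / 85833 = 8246048.56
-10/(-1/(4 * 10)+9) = -400/359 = -1.11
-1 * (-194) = 194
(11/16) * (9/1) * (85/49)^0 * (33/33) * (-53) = -5247/16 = -327.94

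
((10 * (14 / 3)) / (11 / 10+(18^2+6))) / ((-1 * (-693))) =200 / 983367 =0.00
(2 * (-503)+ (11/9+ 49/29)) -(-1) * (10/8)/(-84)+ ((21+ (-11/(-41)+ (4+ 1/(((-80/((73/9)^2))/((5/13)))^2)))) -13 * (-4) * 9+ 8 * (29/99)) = -13185974917983055/25987786336512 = -507.39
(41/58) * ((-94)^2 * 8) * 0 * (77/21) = 0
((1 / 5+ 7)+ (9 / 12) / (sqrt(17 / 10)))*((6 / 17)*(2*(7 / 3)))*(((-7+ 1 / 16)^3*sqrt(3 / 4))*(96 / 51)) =-86160753*sqrt(3) / 23120 - 28720251*sqrt(510) / 1257728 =-6970.48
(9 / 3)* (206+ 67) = 819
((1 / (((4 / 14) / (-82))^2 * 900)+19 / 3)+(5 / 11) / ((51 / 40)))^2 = 273204634383409 / 28324890000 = 9645.39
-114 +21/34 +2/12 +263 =149.78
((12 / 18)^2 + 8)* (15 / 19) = 6.67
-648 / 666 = -36 / 37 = -0.97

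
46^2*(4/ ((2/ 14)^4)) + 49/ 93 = 1889952001/ 93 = 20322064.53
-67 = -67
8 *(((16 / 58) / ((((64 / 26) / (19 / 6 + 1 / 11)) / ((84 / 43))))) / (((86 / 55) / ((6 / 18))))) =4550 / 3741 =1.22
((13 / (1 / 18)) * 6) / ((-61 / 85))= -119340 / 61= -1956.39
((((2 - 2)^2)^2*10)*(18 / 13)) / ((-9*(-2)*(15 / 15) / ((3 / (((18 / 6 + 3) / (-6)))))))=0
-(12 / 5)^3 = -1728 / 125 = -13.82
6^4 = 1296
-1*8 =-8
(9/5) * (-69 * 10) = -1242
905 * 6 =5430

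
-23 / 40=-0.58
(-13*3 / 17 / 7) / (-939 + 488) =39 / 53669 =0.00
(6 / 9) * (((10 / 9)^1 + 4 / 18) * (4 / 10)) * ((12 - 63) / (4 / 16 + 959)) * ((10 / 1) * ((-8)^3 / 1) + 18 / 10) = 27843008 / 287775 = 96.75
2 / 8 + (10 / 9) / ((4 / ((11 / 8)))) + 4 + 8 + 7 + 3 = 3259 / 144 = 22.63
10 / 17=0.59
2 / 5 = 0.40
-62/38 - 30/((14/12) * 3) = -1357/133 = -10.20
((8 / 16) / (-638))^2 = 1 / 1628176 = 0.00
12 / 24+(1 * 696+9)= 705.50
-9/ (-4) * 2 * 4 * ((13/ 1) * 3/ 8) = 351/ 4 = 87.75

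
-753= -753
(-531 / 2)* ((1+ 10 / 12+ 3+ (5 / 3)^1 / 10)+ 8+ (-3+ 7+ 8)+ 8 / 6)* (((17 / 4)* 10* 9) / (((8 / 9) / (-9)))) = 866456595 / 32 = 27076768.59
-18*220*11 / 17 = -43560 / 17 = -2562.35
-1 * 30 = -30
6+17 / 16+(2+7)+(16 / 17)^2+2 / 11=871307 / 50864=17.13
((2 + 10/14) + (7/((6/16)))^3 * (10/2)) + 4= 6147829/189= 32528.20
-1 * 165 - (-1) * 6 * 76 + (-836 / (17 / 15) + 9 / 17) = -7584 / 17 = -446.12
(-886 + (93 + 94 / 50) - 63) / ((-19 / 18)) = 384354 / 475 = 809.17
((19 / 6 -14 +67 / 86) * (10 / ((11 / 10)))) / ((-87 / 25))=3242500 / 123453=26.27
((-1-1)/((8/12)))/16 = -3/16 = -0.19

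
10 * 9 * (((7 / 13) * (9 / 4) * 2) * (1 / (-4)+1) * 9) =76545 / 52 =1472.02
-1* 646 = -646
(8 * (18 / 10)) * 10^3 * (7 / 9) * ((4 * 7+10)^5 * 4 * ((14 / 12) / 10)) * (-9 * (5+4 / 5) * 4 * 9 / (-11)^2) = -6431768733949.88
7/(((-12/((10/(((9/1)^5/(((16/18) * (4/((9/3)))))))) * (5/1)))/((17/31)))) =-47600/148272039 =-0.00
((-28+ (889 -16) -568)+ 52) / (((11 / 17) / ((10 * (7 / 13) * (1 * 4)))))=1566040 / 143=10951.33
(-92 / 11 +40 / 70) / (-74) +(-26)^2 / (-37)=-51752 / 2849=-18.16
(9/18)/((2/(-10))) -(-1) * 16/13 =-33/26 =-1.27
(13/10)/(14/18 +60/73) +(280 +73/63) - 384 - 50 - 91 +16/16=-160254407/662130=-242.03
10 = 10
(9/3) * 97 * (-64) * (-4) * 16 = 1191936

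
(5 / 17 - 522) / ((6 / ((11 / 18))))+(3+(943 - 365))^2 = 619664437 / 1836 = 337507.86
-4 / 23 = -0.17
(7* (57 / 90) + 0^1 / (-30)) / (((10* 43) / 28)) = 931 / 3225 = 0.29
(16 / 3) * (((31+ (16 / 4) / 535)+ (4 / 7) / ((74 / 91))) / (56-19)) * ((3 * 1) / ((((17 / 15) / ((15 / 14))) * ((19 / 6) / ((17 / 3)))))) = 23786640 / 1025381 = 23.20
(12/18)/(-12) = -1/18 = -0.06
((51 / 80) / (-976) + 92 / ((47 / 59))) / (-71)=-423815843 / 260552960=-1.63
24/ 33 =8/ 11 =0.73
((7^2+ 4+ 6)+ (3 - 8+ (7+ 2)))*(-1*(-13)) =819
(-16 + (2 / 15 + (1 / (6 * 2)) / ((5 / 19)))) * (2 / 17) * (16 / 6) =-1244 / 255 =-4.88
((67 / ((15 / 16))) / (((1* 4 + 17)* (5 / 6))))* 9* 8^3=3293184 / 175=18818.19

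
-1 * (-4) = 4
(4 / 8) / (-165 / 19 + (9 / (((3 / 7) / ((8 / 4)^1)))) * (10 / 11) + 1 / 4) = 418 / 24869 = 0.02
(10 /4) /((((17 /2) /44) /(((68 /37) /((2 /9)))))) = 107.03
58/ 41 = 1.41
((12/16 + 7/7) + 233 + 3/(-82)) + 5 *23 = 57353/164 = 349.71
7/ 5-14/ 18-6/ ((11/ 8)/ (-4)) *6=105.35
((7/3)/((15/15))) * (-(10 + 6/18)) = -217/9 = -24.11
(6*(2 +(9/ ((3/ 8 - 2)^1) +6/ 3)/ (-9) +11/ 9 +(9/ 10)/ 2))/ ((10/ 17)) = 53907/ 1300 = 41.47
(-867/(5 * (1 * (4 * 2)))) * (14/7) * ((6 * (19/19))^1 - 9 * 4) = 1300.50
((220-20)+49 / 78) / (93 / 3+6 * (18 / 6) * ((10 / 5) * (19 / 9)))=15649 / 8346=1.88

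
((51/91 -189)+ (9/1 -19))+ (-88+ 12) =-24974/91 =-274.44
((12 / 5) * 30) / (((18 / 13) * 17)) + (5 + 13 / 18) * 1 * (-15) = -8443 / 102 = -82.77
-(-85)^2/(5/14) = -20230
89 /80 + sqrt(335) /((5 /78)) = 89 /80 + 78 * sqrt(335) /5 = 286.64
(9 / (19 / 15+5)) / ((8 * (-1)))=-135 / 752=-0.18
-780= -780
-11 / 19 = -0.58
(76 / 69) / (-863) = -76 / 59547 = -0.00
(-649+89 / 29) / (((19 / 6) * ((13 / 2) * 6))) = -37464 / 7163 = -5.23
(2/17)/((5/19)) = 38/85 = 0.45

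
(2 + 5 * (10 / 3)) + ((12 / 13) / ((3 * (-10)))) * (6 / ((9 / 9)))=3604 / 195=18.48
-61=-61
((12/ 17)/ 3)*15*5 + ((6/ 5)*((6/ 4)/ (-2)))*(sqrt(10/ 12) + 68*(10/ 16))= -1401/ 68 -3*sqrt(30)/ 20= -21.42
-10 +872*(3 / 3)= 862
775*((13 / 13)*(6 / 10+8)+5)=10540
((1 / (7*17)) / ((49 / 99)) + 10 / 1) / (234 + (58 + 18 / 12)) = 0.03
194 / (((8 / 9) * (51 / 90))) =13095 / 34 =385.15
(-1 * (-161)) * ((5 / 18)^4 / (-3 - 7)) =-20125 / 209952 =-0.10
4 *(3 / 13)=12 / 13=0.92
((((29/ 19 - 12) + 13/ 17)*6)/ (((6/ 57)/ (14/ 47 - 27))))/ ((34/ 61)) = 360114720/ 13583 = 26512.16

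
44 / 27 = 1.63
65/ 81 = 0.80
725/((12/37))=26825/12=2235.42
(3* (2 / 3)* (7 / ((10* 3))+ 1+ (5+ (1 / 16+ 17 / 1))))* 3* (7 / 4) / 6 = 39137 / 960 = 40.77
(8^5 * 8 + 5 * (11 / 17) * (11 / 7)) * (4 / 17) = 124782964 / 2023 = 61682.14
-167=-167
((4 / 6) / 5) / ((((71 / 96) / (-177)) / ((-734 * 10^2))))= 166295040 / 71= 2342183.66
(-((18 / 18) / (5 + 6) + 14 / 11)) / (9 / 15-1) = 75 / 22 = 3.41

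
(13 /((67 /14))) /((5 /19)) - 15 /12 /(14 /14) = 12157 /1340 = 9.07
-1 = -1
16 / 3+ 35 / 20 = 7.08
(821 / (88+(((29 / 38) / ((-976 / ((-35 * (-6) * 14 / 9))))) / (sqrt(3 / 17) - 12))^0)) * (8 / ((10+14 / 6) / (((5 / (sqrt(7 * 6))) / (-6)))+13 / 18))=-787371840 * sqrt(42) / 6631673287 - 38422800 / 6631673287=-0.78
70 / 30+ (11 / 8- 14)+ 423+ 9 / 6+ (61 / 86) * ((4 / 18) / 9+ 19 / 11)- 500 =-25914605 / 306504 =-84.55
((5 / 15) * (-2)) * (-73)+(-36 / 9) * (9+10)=-82 / 3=-27.33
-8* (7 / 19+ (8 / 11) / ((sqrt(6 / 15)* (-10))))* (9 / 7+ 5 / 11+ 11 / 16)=-2991 / 418+ 2991* sqrt(10) / 4235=-4.92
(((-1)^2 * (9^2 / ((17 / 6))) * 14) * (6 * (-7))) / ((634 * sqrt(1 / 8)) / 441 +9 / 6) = -333458678448 / 26338967 +79899018192 * sqrt(2) / 26338967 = -8370.28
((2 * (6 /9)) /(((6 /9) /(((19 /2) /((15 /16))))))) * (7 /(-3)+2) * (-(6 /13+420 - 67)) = 279376 /117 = 2387.83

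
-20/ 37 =-0.54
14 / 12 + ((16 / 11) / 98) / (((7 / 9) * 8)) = 26465 / 22638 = 1.17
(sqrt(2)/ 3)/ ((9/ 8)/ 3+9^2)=8 * sqrt(2)/ 1953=0.01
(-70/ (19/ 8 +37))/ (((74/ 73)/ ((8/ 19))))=-4672/ 6327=-0.74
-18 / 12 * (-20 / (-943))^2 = -600 / 889249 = -0.00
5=5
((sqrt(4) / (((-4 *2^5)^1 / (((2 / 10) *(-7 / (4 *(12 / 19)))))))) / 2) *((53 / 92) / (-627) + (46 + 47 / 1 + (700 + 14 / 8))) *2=160455071 / 23316480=6.88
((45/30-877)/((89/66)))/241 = -57783/21449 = -2.69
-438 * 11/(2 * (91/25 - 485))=5.00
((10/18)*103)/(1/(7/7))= 515/9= 57.22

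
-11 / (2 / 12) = -66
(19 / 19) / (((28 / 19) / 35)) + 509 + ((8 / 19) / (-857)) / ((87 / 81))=1006272253 / 1888828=532.75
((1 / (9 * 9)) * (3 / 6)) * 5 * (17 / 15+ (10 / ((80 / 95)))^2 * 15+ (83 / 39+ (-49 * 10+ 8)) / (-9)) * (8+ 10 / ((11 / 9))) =21689230669 / 20015424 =1083.63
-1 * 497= -497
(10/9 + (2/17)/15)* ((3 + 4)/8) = 749/765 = 0.98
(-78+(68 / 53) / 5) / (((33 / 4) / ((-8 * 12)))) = 2637056 / 2915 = 904.65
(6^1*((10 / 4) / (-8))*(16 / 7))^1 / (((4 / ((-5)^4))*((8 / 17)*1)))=-159375 / 112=-1422.99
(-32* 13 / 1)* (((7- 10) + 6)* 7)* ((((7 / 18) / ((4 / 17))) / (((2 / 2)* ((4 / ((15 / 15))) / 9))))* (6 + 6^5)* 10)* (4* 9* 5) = -455064901200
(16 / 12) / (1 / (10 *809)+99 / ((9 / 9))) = 32360 / 2402733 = 0.01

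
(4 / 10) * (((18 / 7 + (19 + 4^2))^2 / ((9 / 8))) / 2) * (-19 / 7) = -10513688 / 15435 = -681.16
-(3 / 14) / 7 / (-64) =3 / 6272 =0.00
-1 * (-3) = 3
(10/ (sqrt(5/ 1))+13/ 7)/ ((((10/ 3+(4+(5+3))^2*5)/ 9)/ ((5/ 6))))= 117/ 6076+9*sqrt(5)/ 434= 0.07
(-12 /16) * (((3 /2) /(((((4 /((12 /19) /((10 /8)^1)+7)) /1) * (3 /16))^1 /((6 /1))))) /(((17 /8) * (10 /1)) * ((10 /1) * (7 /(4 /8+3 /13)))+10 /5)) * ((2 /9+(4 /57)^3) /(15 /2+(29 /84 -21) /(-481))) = -395803429112 /404625011526275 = -0.00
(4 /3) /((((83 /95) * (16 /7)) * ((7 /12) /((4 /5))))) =76 /83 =0.92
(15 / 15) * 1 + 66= 67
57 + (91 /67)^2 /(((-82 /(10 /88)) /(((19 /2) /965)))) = 356351099285 /6251776432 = 57.00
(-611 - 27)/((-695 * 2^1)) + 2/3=2347/2085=1.13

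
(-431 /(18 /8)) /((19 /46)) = -463.77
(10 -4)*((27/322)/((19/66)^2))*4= 1411344/58121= 24.28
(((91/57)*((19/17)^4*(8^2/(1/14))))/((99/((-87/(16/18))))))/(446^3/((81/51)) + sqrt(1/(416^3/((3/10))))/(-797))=-2220665731352355951987530882088960/56213817449567141517158264454006474839 -3920011878960672768*sqrt(195)/955634896642641405791690495718110072263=-0.00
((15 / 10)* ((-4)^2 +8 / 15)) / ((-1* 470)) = -62 / 1175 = -0.05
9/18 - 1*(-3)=7/2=3.50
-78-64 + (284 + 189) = 331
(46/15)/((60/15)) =23/30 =0.77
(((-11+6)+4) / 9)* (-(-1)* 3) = -1 / 3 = -0.33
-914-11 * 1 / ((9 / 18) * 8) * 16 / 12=-2753 / 3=-917.67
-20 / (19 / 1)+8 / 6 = 16 / 57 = 0.28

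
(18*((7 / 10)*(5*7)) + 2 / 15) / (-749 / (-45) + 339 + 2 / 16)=158808 / 128077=1.24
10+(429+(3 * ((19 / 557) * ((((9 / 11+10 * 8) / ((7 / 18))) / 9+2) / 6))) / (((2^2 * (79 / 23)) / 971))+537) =974110979 / 968066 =1006.24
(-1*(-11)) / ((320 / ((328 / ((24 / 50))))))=2255 / 96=23.49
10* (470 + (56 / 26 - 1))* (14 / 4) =214375 / 13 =16490.38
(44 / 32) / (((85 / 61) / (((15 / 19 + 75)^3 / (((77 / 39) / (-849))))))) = -184723374.24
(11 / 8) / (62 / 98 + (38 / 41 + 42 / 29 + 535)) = 640871 / 250758960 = 0.00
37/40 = 0.92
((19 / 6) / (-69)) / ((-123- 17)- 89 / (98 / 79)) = 931 / 4295457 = 0.00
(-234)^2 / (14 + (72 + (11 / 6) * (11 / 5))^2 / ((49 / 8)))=150921225 / 2640068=57.17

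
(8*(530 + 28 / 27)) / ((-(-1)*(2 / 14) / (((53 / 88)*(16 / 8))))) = 10638796 / 297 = 35820.86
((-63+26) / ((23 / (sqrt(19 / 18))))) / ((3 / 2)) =-37* sqrt(38) / 207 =-1.10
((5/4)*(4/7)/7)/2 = 5/98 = 0.05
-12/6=-2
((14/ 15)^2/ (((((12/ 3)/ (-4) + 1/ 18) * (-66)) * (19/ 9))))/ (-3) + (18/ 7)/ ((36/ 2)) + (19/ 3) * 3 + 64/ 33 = 21.08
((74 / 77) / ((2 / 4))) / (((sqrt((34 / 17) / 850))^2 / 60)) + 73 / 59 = 222671621 / 4543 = 49014.22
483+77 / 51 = 24710 / 51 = 484.51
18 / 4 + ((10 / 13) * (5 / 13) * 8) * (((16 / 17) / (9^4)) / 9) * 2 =4.50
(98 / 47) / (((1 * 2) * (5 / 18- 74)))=-882 / 62369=-0.01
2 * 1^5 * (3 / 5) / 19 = 6 / 95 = 0.06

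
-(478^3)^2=-11927993112483904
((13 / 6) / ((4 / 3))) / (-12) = -13 / 96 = -0.14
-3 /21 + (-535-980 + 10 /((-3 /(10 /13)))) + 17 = -1500.71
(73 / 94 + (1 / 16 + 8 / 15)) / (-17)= -0.08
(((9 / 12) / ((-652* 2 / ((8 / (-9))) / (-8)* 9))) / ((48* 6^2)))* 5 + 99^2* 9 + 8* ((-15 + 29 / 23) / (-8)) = 7715667158957 / 87456672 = 88222.74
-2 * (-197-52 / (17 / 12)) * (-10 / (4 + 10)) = -39730 / 119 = -333.87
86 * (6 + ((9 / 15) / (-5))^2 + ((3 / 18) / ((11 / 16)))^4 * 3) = 128012635118 / 247066875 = 518.13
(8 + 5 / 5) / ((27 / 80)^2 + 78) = 19200 / 166643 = 0.12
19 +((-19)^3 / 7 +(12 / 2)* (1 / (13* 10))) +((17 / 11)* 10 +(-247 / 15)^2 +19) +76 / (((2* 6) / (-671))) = -1104699796 / 225225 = -4904.87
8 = 8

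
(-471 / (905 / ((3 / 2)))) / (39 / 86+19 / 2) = -60759 / 774680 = -0.08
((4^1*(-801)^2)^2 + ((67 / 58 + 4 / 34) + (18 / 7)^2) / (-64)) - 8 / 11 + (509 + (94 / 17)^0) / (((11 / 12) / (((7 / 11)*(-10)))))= 2464270545047622350169 / 374143616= 6586429487674.65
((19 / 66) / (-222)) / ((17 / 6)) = -19 / 41514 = -0.00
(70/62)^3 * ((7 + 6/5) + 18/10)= 428750/29791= 14.39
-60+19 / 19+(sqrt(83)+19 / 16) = -925 / 16+sqrt(83) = -48.70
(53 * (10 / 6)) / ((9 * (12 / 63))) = 1855 / 36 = 51.53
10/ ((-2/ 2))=-10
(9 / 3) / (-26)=-3 / 26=-0.12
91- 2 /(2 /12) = 79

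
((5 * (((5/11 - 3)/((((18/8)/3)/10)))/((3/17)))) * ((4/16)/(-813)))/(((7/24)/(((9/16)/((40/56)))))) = 2380/2981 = 0.80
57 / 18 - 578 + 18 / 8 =-6871 / 12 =-572.58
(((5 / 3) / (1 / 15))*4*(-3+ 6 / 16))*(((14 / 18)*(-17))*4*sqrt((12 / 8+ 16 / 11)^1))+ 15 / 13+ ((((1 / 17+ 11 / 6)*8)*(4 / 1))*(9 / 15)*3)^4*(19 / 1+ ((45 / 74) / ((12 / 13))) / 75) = 20825*sqrt(1430) / 33+ 336715878778624047783 / 125542503125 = 2682110570.64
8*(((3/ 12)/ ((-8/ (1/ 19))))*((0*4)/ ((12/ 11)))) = 0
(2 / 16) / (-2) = -1 / 16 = -0.06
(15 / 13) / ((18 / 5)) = 25 / 78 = 0.32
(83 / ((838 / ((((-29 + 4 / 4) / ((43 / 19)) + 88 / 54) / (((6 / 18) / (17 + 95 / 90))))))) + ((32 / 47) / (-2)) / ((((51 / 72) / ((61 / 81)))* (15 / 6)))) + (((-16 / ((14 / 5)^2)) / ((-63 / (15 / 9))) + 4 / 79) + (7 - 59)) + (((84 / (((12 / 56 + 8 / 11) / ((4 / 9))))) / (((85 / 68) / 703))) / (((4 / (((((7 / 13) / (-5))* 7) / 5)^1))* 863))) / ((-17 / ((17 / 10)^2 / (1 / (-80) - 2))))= -81094400571109925730866738 / 738865675677238397071875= -109.76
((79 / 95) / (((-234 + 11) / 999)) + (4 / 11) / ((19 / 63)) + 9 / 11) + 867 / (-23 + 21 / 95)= -20051923479 / 504287740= -39.76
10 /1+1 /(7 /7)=11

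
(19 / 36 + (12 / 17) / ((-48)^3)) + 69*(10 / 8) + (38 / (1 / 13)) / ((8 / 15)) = 158713087 / 156672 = 1013.03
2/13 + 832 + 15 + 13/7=77260/91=849.01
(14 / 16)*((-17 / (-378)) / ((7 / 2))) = 17 / 1512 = 0.01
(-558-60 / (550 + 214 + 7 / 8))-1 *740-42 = -8199940 / 6119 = -1340.08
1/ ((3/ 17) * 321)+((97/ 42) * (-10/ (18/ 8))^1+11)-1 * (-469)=9499817/ 20223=469.75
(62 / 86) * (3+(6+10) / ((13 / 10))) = 6169 / 559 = 11.04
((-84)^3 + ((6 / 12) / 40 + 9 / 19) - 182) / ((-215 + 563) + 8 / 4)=-901185981 / 532000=-1693.96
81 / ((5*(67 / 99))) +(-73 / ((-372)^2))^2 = 153564905930879 / 6415294037760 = 23.94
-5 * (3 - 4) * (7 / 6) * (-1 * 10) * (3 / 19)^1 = -175 / 19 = -9.21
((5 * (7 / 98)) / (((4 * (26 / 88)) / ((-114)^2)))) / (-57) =-6270 / 91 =-68.90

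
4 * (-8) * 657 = -21024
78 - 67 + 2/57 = 629/57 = 11.04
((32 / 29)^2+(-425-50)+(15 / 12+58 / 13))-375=-36869175 / 43732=-843.07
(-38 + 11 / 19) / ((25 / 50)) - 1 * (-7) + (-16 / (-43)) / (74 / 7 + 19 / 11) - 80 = -114361881 / 773699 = -147.81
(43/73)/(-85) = -43/6205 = -0.01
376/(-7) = -376/7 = -53.71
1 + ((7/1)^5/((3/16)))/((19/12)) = 1075667/19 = 56614.05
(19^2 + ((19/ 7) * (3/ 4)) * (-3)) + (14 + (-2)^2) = 10441/ 28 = 372.89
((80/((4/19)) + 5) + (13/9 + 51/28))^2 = 150750.39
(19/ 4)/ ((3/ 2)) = 19/ 6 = 3.17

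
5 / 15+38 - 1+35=217 / 3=72.33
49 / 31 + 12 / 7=715 / 217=3.29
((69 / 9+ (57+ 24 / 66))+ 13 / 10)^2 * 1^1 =479128321 / 108900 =4399.71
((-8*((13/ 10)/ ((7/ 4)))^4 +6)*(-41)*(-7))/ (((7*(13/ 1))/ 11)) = 2411921842/ 19508125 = 123.64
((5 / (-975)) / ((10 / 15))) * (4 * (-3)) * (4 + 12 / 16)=57 / 130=0.44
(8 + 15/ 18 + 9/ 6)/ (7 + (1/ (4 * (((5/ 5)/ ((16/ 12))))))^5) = 2511/ 1702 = 1.48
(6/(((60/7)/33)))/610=231/6100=0.04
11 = 11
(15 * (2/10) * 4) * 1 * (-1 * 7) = -84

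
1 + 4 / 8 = 1.50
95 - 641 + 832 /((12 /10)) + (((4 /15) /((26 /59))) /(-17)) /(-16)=3907339 /26520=147.34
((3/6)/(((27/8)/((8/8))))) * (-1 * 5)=-20/27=-0.74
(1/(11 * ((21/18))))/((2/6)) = 18/77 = 0.23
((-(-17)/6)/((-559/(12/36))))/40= -17/402480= -0.00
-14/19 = -0.74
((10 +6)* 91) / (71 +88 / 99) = 13104 / 647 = 20.25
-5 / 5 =-1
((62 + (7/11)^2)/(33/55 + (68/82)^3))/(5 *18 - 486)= -289123595/2147078692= -0.13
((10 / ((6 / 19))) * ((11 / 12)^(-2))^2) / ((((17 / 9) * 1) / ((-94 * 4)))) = -2222069760 / 248897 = -8927.67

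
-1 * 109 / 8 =-109 / 8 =-13.62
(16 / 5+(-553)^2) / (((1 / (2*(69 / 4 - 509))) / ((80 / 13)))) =-24061303896 / 13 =-1850869530.46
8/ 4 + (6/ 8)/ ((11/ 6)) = 53/ 22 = 2.41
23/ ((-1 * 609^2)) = -23/ 370881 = -0.00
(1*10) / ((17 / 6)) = 60 / 17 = 3.53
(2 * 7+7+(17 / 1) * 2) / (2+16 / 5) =275 / 26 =10.58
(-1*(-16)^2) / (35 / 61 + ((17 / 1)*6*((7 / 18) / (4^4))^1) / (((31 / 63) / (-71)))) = 123928576 / 10545409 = 11.75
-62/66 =-31/33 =-0.94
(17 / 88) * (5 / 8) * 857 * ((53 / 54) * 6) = 3860785 / 6336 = 609.34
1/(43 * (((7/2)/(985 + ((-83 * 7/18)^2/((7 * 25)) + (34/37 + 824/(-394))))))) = 58437561347/8885655450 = 6.58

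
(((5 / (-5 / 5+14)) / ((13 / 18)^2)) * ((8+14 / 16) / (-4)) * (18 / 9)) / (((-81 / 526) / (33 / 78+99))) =241348525 / 114244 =2112.57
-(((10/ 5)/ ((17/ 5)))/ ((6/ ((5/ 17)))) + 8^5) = -28409881/ 867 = -32768.03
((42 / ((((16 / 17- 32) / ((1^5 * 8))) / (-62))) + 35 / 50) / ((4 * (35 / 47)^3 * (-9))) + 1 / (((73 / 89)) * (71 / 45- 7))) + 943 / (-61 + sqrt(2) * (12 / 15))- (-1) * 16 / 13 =-2594961898753623757 / 43523752317045000- 18860 * sqrt(2) / 92993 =-59.91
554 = 554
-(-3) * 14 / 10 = 21 / 5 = 4.20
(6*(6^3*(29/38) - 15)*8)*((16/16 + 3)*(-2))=-1093248/19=-57539.37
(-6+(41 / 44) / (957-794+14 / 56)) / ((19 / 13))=-559741 / 136477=-4.10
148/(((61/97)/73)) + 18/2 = 1048537/61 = 17189.13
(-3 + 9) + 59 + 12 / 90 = 977 / 15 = 65.13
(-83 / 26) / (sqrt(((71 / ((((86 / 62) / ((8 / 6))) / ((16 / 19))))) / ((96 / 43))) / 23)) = -249 * sqrt(1923674) / 114452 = -3.02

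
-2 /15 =-0.13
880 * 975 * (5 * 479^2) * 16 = 15748830240000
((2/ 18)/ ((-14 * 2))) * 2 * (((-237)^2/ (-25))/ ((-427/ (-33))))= 205953/ 149450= 1.38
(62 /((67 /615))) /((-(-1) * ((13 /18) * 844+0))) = 171585 /183781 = 0.93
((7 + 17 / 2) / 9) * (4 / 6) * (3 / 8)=31 / 72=0.43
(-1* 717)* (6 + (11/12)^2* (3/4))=-304247/64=-4753.86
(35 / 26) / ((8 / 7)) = 245 / 208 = 1.18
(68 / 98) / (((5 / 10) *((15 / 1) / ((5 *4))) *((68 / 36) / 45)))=44.08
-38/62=-0.61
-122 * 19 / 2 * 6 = -6954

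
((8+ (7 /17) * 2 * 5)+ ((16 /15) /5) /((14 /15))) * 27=198342 /595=333.35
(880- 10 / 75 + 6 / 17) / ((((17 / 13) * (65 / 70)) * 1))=3142384 / 4335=724.89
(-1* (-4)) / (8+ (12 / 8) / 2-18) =-16 / 37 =-0.43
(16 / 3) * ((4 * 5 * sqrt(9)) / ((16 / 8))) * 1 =160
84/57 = 28/19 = 1.47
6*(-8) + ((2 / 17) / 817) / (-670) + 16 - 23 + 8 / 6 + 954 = 12567253312 / 13958445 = 900.33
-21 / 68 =-0.31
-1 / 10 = -0.10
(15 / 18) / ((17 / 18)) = 15 / 17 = 0.88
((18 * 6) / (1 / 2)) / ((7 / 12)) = 2592 / 7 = 370.29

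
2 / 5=0.40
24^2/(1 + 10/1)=576/11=52.36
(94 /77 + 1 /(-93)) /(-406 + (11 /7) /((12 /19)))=-0.00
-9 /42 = -3 /14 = -0.21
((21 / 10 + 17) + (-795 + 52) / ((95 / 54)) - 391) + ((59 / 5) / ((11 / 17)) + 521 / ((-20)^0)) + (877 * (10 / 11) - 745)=-423701 / 2090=-202.73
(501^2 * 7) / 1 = 1757007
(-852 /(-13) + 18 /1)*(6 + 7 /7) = 7602 /13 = 584.77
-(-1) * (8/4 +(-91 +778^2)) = 605195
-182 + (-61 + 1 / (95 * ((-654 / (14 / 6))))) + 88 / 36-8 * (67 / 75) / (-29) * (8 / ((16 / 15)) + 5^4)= -50860561 / 600590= -84.68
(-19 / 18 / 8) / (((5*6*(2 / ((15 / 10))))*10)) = -19 / 57600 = -0.00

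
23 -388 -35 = -400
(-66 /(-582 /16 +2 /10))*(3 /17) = 7920 /24599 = 0.32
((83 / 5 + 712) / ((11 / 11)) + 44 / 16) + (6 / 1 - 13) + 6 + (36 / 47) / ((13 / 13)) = 687249 / 940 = 731.12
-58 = -58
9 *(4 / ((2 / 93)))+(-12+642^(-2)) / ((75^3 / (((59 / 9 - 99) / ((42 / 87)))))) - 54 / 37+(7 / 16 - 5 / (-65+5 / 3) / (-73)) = 3762044652090160508213 / 2248705448844750000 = 1672.98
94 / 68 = 47 / 34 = 1.38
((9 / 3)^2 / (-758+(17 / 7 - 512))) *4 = -252 / 8873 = -0.03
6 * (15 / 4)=45 / 2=22.50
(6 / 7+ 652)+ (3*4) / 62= 141712 / 217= 653.05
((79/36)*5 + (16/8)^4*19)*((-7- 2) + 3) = -11339/6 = -1889.83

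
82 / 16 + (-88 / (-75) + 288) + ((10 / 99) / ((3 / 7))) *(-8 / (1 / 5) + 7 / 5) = 285.20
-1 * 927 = -927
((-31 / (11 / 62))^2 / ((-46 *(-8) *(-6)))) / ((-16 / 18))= 15.56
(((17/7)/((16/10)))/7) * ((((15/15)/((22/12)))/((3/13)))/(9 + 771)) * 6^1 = 17/4312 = 0.00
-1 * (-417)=417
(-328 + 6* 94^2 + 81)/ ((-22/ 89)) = -4696441/ 22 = -213474.59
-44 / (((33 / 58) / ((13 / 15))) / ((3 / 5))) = -3016 / 75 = -40.21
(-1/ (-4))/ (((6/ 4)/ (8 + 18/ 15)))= 23/ 15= 1.53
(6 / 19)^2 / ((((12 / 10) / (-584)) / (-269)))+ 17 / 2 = 9431897 / 722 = 13063.57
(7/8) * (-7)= -6.12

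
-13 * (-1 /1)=13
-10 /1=-10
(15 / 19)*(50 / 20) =75 / 38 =1.97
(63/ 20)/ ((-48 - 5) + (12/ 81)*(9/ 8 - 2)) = -1701/ 28690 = -0.06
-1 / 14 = -0.07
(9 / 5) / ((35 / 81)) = 729 / 175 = 4.17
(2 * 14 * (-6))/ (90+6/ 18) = -504/ 271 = -1.86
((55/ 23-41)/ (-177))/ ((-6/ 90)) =-4440/ 1357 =-3.27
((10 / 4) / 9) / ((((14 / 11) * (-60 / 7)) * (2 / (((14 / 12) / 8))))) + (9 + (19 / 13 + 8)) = 9952279 / 539136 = 18.46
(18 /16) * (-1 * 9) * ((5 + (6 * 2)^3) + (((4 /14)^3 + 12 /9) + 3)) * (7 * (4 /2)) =-12067245 /49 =-246270.31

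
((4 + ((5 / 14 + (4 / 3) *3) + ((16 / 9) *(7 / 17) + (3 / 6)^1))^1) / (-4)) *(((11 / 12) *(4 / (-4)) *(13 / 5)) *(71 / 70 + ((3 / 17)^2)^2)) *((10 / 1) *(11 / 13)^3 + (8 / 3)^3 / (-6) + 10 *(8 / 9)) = 5409592690493431 / 79121190559320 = 68.37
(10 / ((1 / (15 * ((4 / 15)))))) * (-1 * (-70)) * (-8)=-22400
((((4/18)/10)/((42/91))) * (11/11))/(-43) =-13/11610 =-0.00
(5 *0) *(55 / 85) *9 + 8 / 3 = 8 / 3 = 2.67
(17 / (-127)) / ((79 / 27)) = -459 / 10033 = -0.05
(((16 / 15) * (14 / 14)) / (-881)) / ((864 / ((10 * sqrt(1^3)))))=-1 / 71361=-0.00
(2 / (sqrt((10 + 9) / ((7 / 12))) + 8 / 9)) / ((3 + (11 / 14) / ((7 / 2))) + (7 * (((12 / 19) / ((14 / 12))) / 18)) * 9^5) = -117306 / 26076305015 + 75411 * sqrt(399) / 52152610030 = 0.00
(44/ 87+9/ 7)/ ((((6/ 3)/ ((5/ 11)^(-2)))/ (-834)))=-18349529/ 5075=-3615.67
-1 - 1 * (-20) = 19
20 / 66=10 / 33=0.30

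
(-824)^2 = 678976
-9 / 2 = -4.50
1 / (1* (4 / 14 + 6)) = 7 / 44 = 0.16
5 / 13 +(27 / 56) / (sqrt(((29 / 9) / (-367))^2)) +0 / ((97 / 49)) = 1167473 / 21112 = 55.30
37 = 37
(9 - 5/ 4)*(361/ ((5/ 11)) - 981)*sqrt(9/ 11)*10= -43431*sqrt(11)/ 11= -13094.94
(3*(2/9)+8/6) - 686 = -684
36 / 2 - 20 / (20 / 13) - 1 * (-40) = 45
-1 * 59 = -59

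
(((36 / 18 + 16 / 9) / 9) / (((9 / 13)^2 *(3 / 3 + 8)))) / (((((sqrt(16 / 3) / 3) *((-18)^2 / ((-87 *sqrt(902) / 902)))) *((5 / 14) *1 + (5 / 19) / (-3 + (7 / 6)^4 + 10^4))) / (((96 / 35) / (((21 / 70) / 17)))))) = -0.49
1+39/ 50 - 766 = -38211/ 50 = -764.22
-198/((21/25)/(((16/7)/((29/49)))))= -26400/29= -910.34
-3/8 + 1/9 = -19/72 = -0.26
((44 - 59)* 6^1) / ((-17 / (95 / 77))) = 6.53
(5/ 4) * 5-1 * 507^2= -257042.75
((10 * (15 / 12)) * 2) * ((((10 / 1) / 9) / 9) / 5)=0.62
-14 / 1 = -14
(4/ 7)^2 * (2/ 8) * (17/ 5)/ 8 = 17/ 490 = 0.03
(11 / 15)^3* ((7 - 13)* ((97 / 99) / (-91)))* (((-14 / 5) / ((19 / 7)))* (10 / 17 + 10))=-1314544 / 4723875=-0.28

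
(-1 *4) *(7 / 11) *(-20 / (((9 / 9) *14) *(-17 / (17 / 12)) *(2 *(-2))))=5 / 66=0.08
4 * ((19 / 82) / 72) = 19 / 1476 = 0.01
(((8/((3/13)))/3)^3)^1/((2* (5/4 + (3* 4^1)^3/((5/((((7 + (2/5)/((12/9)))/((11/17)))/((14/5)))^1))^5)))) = 76119101349491200000/58059553637132694783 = 1.31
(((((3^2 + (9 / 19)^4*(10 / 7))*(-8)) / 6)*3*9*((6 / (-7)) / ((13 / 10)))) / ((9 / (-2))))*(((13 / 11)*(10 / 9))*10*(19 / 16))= -2758611000 / 3697001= -746.18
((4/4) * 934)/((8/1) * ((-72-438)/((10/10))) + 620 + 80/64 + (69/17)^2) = -1079704/3979271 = -0.27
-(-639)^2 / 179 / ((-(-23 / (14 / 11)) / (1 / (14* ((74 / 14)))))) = -2858247 / 1675619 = -1.71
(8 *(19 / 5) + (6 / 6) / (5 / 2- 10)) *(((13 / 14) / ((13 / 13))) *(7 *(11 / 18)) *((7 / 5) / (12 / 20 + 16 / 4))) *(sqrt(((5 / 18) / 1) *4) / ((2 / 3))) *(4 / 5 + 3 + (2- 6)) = -227227 *sqrt(10) / 62100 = -11.57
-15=-15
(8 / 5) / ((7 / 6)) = 48 / 35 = 1.37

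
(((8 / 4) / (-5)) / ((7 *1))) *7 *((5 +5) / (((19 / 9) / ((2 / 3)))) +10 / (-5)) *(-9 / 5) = 396 / 475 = 0.83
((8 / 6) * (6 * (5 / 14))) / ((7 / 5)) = 100 / 49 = 2.04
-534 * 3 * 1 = -1602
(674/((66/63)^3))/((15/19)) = 19766061/26620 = 742.53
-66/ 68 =-33/ 34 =-0.97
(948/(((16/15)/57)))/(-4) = -202635/16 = -12664.69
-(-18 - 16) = 34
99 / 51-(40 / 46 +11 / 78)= 28381 / 30498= 0.93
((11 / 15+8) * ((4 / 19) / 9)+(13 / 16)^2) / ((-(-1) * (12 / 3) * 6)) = 0.04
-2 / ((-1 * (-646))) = -1 / 323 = -0.00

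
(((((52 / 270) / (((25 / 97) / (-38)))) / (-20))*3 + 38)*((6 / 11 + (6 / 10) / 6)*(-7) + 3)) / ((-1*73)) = 39697403 / 45168750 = 0.88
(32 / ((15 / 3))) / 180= 8 / 225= 0.04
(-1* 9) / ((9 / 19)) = -19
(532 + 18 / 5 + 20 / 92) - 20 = 59319 / 115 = 515.82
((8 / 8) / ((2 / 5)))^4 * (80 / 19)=3125 / 19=164.47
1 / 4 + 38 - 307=-1075 / 4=-268.75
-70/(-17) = 70/17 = 4.12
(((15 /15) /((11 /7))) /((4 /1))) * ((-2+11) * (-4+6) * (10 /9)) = 35 /11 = 3.18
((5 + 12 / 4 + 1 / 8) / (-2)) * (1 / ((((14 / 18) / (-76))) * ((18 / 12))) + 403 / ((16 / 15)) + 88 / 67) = -153148385 / 120064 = -1275.56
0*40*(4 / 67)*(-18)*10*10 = 0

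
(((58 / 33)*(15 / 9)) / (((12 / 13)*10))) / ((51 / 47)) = 17719 / 60588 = 0.29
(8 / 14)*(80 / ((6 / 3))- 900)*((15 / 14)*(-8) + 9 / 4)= 152220 / 49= 3106.53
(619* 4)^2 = 6130576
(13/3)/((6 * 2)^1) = 13/36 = 0.36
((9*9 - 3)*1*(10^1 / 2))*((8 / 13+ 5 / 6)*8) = 4520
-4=-4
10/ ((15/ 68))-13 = 97/ 3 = 32.33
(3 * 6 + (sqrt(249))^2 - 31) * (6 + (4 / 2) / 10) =7316 / 5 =1463.20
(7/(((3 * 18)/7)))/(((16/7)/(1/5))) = 343/4320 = 0.08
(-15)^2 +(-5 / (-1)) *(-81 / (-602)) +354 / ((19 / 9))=4499217 / 11438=393.36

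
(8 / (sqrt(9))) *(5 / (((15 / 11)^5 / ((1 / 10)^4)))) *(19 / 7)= 3059969 / 3986718750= 0.00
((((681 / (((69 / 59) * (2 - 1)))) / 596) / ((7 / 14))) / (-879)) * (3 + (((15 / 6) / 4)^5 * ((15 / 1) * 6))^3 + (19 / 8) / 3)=-112404377971515252419 / 79490283845600673792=-1.41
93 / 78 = 31 / 26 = 1.19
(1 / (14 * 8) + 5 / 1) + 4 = 1009 / 112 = 9.01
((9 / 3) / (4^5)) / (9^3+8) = 3 / 754688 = 0.00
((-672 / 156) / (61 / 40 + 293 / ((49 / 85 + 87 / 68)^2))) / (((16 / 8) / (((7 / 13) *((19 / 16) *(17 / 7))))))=-9002420210 / 233071249749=-0.04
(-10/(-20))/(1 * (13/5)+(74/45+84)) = 45/7942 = 0.01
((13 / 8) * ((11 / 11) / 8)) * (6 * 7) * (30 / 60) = 273 / 64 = 4.27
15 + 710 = 725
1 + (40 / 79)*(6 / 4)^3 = 214 / 79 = 2.71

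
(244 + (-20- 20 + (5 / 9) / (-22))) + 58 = 51871 / 198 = 261.97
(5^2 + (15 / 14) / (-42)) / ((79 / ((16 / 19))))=19580 / 73549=0.27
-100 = -100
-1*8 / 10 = -0.80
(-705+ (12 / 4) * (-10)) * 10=-7350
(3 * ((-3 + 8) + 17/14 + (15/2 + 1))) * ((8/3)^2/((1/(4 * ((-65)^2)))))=111404800/21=5304990.48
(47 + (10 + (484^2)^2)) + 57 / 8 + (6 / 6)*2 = 54875873602.12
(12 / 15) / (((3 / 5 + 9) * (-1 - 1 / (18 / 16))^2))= 27 / 1156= 0.02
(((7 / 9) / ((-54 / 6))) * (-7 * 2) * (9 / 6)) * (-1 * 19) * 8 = -7448 / 27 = -275.85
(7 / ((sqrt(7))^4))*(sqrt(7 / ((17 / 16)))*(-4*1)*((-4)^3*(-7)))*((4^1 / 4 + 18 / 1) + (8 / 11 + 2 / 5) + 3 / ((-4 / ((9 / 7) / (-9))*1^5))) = -469248*sqrt(119) / 385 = -13295.82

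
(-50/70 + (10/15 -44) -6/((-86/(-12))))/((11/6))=-81062/3311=-24.48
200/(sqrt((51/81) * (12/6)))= 300 * sqrt(102)/17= 178.23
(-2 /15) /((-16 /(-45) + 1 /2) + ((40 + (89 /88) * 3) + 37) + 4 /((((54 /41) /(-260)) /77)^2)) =-42768 /296448033802163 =-0.00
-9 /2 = -4.50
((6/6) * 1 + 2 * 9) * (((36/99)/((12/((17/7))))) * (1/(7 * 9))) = 323/14553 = 0.02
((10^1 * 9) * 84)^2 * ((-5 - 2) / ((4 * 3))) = -33339600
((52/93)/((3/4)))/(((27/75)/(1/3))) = 5200/7533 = 0.69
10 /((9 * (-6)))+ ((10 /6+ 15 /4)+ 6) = 1213 /108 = 11.23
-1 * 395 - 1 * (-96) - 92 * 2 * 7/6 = -1541/3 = -513.67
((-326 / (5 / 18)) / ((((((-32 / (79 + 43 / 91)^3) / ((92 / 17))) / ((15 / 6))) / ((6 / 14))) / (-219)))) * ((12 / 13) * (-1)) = 25154739637155790848 / 1165774337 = 21577709200.47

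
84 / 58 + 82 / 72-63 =-63071 / 1044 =-60.41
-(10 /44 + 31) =-687 /22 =-31.23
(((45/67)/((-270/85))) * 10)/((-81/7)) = 2975/16281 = 0.18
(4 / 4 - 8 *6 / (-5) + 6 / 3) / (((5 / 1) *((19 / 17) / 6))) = 6426 / 475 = 13.53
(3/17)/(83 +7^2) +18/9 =1497/748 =2.00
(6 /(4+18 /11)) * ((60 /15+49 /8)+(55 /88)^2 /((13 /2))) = 139821 /12896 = 10.84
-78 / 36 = -2.17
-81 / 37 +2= -7 / 37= -0.19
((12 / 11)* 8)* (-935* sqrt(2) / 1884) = -680* sqrt(2) / 157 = -6.13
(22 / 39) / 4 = 11 / 78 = 0.14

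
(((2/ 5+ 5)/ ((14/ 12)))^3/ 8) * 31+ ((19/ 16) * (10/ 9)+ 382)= 2369483437/ 3087000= 767.57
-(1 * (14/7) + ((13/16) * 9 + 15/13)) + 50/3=3869/624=6.20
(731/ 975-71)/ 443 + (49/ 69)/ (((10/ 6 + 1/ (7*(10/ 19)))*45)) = -0.15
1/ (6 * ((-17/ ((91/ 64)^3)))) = -753571/ 26738688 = -0.03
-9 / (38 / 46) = -207 / 19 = -10.89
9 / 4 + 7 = 37 / 4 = 9.25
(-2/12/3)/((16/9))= -1/32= -0.03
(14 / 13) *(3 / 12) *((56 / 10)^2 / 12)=686 / 975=0.70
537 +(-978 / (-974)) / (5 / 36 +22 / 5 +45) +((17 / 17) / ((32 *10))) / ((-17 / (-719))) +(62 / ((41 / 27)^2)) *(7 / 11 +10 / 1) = 359567041278590671 / 436824537892160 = 823.14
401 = 401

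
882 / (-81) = -98 / 9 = -10.89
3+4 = 7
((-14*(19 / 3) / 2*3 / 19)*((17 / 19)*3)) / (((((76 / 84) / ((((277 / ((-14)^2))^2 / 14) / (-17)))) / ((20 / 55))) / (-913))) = -57316563 / 990584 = -57.86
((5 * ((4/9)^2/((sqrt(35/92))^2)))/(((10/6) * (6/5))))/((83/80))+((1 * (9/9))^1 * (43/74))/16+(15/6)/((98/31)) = 810614041/390041568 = 2.08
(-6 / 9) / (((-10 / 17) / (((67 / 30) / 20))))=1139 / 9000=0.13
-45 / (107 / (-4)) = 1.68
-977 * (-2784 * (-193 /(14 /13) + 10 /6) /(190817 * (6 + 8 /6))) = -345.11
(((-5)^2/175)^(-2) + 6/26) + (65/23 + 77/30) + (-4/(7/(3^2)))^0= 498943/8970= 55.62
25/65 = 5/13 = 0.38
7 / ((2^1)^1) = 7 / 2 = 3.50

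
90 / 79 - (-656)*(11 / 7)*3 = 1710822 / 553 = 3093.71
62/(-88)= -31/44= -0.70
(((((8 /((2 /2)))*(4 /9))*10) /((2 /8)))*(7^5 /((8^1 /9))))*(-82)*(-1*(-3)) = -661523520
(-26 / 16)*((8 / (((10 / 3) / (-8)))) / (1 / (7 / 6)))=182 / 5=36.40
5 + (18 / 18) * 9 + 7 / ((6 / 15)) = 31.50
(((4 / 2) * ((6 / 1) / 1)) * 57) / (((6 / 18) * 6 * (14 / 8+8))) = 456 / 13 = 35.08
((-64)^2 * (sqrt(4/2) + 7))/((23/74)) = 110886.16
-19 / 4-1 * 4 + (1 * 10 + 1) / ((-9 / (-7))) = -7 / 36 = -0.19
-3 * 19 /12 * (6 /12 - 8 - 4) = 437 /8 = 54.62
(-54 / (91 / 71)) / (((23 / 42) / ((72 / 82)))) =-828144 / 12259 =-67.55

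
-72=-72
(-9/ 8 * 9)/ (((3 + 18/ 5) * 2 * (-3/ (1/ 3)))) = 15/ 176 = 0.09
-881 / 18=-48.94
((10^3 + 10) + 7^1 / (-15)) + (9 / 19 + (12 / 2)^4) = 657212 / 285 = 2306.01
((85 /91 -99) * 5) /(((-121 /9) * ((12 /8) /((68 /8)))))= 2275620 /11011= 206.67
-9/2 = -4.50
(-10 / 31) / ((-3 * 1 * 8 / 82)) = 205 / 186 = 1.10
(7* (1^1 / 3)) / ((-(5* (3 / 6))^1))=-0.93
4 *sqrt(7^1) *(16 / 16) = 4 *sqrt(7) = 10.58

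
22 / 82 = 11 / 41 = 0.27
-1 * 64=-64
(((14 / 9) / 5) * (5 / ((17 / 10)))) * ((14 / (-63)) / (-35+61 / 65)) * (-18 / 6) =-9100 / 508113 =-0.02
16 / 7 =2.29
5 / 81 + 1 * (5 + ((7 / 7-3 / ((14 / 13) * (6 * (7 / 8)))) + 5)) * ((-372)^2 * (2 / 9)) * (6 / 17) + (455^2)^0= 7667098774 / 67473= 113632.10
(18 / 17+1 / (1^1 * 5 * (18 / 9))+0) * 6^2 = 3546 / 85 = 41.72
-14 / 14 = -1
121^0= 1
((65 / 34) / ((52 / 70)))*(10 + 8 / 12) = 1400 / 51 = 27.45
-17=-17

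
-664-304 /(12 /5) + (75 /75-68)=-2573 /3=-857.67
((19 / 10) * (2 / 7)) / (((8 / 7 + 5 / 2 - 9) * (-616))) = 19 / 115500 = 0.00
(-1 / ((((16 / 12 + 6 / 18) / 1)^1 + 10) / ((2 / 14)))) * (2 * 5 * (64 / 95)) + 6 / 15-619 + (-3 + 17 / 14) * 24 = -3079467 / 4655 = -661.54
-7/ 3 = -2.33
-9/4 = -2.25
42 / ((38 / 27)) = 567 / 19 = 29.84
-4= -4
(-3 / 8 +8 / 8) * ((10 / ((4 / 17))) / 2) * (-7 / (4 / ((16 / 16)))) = -2975 / 128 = -23.24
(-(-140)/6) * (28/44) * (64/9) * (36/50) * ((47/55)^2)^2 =61210718464/1509853125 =40.54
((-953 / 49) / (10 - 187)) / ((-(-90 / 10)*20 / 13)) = 12389 / 1561140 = 0.01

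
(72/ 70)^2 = 1296/ 1225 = 1.06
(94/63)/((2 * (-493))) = -47/31059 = -0.00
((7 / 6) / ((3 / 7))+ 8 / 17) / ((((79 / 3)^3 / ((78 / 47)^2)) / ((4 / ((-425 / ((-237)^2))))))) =-320979672 / 1260841975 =-0.25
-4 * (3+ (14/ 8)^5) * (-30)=298185/ 128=2329.57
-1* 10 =-10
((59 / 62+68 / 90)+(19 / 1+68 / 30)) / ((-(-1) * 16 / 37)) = 2371589 / 44640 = 53.13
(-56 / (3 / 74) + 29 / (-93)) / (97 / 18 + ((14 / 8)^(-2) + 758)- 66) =-37776942 / 19076935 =-1.98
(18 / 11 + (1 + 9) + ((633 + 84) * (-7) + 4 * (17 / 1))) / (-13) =54333 / 143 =379.95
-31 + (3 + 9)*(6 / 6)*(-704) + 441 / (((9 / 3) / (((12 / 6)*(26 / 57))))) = -158553 / 19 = -8344.89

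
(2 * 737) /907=1474 /907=1.63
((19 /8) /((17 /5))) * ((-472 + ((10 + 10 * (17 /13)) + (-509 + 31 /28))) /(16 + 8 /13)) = -40.23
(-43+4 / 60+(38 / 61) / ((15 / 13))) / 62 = -1293 / 1891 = -0.68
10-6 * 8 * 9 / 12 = -26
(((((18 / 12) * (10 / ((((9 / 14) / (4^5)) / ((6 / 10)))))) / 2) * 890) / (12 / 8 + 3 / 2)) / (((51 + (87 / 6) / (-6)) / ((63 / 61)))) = 1607639040 / 35563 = 45205.38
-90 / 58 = -45 / 29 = -1.55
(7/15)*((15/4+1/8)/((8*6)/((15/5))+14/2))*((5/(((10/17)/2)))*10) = 3689/276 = 13.37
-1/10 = -0.10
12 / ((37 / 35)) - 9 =87 / 37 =2.35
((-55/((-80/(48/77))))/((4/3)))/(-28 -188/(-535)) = -4815/414176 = -0.01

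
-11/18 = -0.61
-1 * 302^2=-91204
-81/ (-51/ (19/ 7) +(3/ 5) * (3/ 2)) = 5130/ 1133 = 4.53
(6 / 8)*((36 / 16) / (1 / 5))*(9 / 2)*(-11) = -13365 / 32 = -417.66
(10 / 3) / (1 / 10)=100 / 3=33.33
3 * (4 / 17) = 12 / 17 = 0.71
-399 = -399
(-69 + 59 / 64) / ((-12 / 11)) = 47927 / 768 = 62.40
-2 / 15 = -0.13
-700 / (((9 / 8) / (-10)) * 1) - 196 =54236 / 9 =6026.22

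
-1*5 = -5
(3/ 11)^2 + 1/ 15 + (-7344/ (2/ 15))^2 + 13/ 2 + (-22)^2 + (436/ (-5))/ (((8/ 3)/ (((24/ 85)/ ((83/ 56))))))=77694732477371341/ 25609650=3033806884.41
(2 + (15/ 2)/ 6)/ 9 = 13/ 36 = 0.36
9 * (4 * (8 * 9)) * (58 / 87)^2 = 1152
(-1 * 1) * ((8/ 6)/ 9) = -4/ 27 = -0.15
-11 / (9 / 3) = -11 / 3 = -3.67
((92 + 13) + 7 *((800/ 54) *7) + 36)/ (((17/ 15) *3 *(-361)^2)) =117035/ 59817339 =0.00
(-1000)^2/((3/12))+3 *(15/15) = 4000003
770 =770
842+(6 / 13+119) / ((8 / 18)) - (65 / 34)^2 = 4159501 / 3757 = 1107.13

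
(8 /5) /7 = 8 /35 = 0.23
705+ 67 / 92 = 64927 / 92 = 705.73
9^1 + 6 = 15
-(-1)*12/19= 12/19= 0.63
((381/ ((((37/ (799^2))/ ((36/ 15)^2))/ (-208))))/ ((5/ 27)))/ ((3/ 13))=-852374057243904/ 4625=-184297093458.14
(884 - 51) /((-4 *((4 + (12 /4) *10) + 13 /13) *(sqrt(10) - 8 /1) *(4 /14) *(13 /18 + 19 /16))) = 833 *sqrt(10) /4125 + 6664 /4125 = 2.25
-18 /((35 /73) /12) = -15768 /35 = -450.51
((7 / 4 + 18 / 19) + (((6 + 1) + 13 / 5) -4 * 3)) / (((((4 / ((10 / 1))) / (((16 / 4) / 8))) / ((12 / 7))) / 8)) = 678 / 133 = 5.10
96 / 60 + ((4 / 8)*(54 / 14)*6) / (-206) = 11131 / 7210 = 1.54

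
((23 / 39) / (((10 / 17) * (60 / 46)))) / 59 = 8993 / 690300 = 0.01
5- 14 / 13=51 / 13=3.92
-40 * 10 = -400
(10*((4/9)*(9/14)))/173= 20/1211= 0.02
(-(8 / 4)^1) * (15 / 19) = -30 / 19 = -1.58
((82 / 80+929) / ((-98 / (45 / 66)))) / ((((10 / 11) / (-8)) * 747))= 37201 / 488040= 0.08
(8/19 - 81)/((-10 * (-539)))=-1531/102410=-0.01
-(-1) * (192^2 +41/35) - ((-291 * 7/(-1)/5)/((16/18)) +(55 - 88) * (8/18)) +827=31288751/840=37248.51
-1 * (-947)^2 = -896809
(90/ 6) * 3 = 45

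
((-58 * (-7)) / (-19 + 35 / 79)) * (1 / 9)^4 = -16037 / 4809213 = -0.00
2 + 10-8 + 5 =9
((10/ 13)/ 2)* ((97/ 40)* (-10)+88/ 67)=-30735/ 3484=-8.82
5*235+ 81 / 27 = 1178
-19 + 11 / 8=-17.62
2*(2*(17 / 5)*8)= 544 / 5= 108.80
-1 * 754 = -754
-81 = -81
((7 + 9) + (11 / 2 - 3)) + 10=57 / 2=28.50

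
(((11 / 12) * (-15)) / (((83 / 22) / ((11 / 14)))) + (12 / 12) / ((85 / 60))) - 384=-386.16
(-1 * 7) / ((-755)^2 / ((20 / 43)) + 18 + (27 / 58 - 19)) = -812 / 142164173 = -0.00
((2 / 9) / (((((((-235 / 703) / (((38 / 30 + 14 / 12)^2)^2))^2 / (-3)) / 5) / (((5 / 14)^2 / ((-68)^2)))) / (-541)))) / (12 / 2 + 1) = 215620871035191095418589 / 2758410803756160000000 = 78.17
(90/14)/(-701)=-0.01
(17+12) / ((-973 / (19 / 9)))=-551 / 8757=-0.06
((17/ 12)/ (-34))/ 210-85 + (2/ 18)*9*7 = -393121/ 5040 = -78.00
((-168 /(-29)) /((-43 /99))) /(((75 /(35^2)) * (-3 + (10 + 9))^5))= -33957 /163446784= -0.00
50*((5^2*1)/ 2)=625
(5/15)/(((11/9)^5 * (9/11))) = 2187/14641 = 0.15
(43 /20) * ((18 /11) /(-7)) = -387 /770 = -0.50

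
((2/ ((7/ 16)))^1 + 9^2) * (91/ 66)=7787/ 66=117.98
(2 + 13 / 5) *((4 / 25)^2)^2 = 0.00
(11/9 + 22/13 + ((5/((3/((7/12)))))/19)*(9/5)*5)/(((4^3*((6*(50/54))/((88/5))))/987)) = 325829427/1976000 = 164.89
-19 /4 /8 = -0.59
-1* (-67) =67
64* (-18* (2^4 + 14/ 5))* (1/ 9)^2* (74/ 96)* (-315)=194768/ 3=64922.67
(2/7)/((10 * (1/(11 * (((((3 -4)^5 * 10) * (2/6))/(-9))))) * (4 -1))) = 22/567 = 0.04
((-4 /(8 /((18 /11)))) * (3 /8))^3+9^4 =4471118109 /681472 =6560.97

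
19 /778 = 0.02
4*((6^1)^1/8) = 3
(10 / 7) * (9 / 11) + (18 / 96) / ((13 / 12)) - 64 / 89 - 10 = -3341619 / 356356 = -9.38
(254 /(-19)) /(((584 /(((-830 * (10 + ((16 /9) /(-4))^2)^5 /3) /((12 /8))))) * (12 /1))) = 5066313532800060520 /130576589033049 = 38799.55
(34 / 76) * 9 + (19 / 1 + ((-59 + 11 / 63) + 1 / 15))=-427717 / 11970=-35.73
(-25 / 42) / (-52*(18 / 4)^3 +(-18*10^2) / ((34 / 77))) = 425 / 6293889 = 0.00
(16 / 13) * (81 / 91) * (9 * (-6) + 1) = -68688 / 1183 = -58.06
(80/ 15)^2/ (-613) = -256/ 5517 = -0.05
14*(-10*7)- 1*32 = -1012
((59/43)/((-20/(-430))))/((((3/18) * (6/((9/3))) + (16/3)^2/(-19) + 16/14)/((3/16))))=-211869/800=-264.84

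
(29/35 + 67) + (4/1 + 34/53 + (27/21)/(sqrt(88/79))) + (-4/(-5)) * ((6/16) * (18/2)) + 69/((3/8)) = 9 * sqrt(1738)/308 + 961521/3710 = 260.39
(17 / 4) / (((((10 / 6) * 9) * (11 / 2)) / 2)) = 0.10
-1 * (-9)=9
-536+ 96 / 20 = -2656 / 5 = -531.20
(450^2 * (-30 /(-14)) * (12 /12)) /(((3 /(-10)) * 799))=-10125000 /5593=-1810.30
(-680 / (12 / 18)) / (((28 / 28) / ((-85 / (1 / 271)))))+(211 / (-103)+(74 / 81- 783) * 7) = 23490223.35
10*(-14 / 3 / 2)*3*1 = -70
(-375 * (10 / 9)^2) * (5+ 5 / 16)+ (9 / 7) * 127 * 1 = -1735931 / 756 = -2296.21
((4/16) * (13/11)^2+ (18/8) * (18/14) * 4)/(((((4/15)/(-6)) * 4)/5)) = -9087075/27104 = -335.27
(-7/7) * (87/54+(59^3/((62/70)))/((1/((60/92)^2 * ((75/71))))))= -2183469259291/20957922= -104183.48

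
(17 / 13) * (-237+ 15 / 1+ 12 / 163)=-614958 / 2119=-290.21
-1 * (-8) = 8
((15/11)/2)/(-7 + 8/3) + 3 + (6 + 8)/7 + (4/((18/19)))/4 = 5.90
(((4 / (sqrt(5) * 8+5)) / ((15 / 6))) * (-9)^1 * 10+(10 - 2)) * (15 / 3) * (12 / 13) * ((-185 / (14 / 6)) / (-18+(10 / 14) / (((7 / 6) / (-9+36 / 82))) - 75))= 1962391200 / 50460163 - 733985280 * sqrt(5) / 50460163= 6.36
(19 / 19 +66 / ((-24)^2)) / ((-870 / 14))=-749 / 41760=-0.02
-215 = -215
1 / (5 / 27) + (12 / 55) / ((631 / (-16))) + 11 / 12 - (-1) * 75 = 6772567 / 83292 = 81.31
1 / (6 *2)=1 / 12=0.08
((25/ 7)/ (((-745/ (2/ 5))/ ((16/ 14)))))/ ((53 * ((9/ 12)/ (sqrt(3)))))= -64 * sqrt(3)/ 1160859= -0.00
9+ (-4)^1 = 5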